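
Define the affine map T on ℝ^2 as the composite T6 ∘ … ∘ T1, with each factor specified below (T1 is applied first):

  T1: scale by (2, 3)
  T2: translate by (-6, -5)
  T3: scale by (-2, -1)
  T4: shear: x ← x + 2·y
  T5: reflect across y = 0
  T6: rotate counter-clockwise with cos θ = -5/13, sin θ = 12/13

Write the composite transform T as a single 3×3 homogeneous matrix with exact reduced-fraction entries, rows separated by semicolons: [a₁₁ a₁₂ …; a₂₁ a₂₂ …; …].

T1 = [2 0 0; 0 3 0; 0 0 1]
T2·T1 = [2 0 -6; 0 3 -5; 0 0 1]
T3·…·T1 = [-4 0 12; 0 -3 5; 0 0 1]
T4·…·T1 = [-4 -6 22; 0 -3 5; 0 0 1]
T5·…·T1 = [-4 -6 22; 0 3 -5; 0 0 1]
T6·…·T1 = [20/13 -6/13 -50/13; -48/13 -87/13 289/13; 0 0 1]

T = [20/13 -6/13 -50/13; -48/13 -87/13 289/13; 0 0 1]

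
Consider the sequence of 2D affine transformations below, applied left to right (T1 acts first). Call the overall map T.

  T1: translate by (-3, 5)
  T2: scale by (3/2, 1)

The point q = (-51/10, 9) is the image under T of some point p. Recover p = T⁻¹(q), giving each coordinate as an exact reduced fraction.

p = (-2/5, 4)

T1 = [1 0 -3; 0 1 5; 0 0 1]
T2·T1 = [3/2 0 -9/2; 0 1 5; 0 0 1]
det M = 3/2; M⁻¹ = [2/3 0 3; 0 1 -5; 0 0 1]
M⁻¹ · (-51/10, 9)ᵀ = (-2/5, 4)ᵀ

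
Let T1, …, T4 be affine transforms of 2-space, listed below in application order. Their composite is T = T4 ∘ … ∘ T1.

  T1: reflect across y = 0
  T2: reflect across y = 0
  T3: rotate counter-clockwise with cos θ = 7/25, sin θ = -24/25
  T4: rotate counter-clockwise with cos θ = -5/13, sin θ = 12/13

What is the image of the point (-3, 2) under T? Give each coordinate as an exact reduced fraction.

T1 reflect across y = 0: (-3, 2) → (-3, -2)
T2 reflect across y = 0: (-3, -2) → (-3, 2)
T3 rotate counter-clockwise with cos θ = 7/25, sin θ = -24/25: (-3, 2) → (27/25, 86/25)
T4 rotate counter-clockwise with cos θ = -5/13, sin θ = 12/13: (27/25, 86/25) → (-1167/325, -106/325)

T(p) = (-1167/325, -106/325)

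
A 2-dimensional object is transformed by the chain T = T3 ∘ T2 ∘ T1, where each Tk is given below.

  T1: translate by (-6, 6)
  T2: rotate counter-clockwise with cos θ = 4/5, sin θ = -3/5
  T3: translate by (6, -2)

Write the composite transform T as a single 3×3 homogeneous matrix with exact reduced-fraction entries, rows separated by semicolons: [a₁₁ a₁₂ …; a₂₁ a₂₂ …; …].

T1 = [1 0 -6; 0 1 6; 0 0 1]
T2·T1 = [4/5 3/5 -6/5; -3/5 4/5 42/5; 0 0 1]
T3·…·T1 = [4/5 3/5 24/5; -3/5 4/5 32/5; 0 0 1]

T = [4/5 3/5 24/5; -3/5 4/5 32/5; 0 0 1]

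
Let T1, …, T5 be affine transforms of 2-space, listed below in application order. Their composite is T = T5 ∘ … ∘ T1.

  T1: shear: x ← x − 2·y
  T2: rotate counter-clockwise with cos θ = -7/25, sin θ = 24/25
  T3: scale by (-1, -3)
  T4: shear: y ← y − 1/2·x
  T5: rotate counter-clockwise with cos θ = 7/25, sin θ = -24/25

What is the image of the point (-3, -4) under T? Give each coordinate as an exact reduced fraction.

T1 shear: x ← x − 2·y: (-3, -4) → (5, -4)
T2 rotate counter-clockwise with cos θ = -7/25, sin θ = 24/25: (5, -4) → (61/25, 148/25)
T3 scale by (-1, -3): (61/25, 148/25) → (-61/25, -444/25)
T4 shear: y ← y − 1/2·x: (-61/25, -444/25) → (-61/25, -827/50)
T5 rotate counter-clockwise with cos θ = 7/25, sin θ = -24/25: (-61/25, -827/50) → (-10351/625, -2861/1250)

T(p) = (-10351/625, -2861/1250)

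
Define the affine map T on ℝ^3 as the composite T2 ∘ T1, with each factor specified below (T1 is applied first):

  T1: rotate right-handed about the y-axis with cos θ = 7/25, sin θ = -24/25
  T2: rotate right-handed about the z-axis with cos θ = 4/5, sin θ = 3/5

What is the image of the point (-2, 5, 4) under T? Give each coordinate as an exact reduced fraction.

T1 rotate right-handed about the y-axis with cos θ = 7/25, sin θ = -24/25: (-2, 5, 4) → (-22/5, 5, -4/5)
T2 rotate right-handed about the z-axis with cos θ = 4/5, sin θ = 3/5: (-22/5, 5, -4/5) → (-163/25, 34/25, -4/5)

T(p) = (-163/25, 34/25, -4/5)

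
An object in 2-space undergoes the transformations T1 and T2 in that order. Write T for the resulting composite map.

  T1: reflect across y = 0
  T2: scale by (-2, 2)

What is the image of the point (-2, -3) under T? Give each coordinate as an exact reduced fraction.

T(p) = (4, 6)

T1 reflect across y = 0: (-2, -3) → (-2, 3)
T2 scale by (-2, 2): (-2, 3) → (4, 6)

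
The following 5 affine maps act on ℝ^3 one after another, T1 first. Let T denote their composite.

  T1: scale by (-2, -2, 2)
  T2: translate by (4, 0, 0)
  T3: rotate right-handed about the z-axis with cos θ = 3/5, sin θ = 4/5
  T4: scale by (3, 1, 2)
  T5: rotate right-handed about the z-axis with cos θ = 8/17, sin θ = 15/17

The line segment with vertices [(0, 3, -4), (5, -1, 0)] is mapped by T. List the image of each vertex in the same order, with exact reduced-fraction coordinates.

image vertices: (894/85, 1604/85, -16), (-354/85, -1314/85, 0)

T1 scale by (-2, -2, 2): (0, 3, -4) → (0, -6, -8); (5, -1, 0) → (-10, 2, 0)
T2 translate by (4, 0, 0): (0, -6, -8) → (4, -6, -8); (-10, 2, 0) → (-6, 2, 0)
T3 rotate right-handed about the z-axis with cos θ = 3/5, sin θ = 4/5: (4, -6, -8) → (36/5, -2/5, -8); (-6, 2, 0) → (-26/5, -18/5, 0)
T4 scale by (3, 1, 2): (36/5, -2/5, -8) → (108/5, -2/5, -16); (-26/5, -18/5, 0) → (-78/5, -18/5, 0)
T5 rotate right-handed about the z-axis with cos θ = 8/17, sin θ = 15/17: (108/5, -2/5, -16) → (894/85, 1604/85, -16); (-78/5, -18/5, 0) → (-354/85, -1314/85, 0)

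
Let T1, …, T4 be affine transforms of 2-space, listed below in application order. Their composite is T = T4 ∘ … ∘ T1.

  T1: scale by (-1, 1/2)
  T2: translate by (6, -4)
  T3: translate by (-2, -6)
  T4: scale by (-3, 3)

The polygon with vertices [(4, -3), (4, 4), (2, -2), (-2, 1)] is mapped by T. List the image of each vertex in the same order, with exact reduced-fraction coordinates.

image vertices: (0, -69/2), (0, -24), (-6, -33), (-18, -57/2)

T1 scale by (-1, 1/2): (4, -3) → (-4, -3/2); (4, 4) → (-4, 2); (2, -2) → (-2, -1); (-2, 1) → (2, 1/2)
T2 translate by (6, -4): (-4, -3/2) → (2, -11/2); (-4, 2) → (2, -2); (-2, -1) → (4, -5); (2, 1/2) → (8, -7/2)
T3 translate by (-2, -6): (2, -11/2) → (0, -23/2); (2, -2) → (0, -8); (4, -5) → (2, -11); (8, -7/2) → (6, -19/2)
T4 scale by (-3, 3): (0, -23/2) → (0, -69/2); (0, -8) → (0, -24); (2, -11) → (-6, -33); (6, -19/2) → (-18, -57/2)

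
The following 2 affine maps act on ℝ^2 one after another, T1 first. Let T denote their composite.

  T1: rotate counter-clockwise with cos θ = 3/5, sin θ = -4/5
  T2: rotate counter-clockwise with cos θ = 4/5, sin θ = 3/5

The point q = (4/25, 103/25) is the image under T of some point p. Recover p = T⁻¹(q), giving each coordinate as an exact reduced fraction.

T1 = [3/5 4/5 0; -4/5 3/5 0; 0 0 1]
T2·T1 = [24/25 7/25 0; -7/25 24/25 0; 0 0 1]
det M = 1; M⁻¹ = [24/25 -7/25 0; 7/25 24/25 0; 0 0 1]
M⁻¹ · (4/25, 103/25)ᵀ = (-1, 4)ᵀ

p = (-1, 4)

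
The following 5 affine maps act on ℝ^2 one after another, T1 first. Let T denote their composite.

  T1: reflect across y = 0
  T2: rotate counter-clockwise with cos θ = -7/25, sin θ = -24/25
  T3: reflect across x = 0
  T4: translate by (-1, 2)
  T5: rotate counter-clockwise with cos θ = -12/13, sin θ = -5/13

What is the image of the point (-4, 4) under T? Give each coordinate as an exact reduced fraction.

T(p) = (354/325, -2303/325)

T1 reflect across y = 0: (-4, 4) → (-4, -4)
T2 rotate counter-clockwise with cos θ = -7/25, sin θ = -24/25: (-4, -4) → (-68/25, 124/25)
T3 reflect across x = 0: (-68/25, 124/25) → (68/25, 124/25)
T4 translate by (-1, 2): (68/25, 124/25) → (43/25, 174/25)
T5 rotate counter-clockwise with cos θ = -12/13, sin θ = -5/13: (43/25, 174/25) → (354/325, -2303/325)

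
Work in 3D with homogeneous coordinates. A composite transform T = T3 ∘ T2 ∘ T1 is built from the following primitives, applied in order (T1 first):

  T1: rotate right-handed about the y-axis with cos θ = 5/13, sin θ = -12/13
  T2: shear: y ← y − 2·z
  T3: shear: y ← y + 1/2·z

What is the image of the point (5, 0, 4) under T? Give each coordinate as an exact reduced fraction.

T(p) = (-23/13, -120/13, 80/13)

T1 rotate right-handed about the y-axis with cos θ = 5/13, sin θ = -12/13: (5, 0, 4) → (-23/13, 0, 80/13)
T2 shear: y ← y − 2·z: (-23/13, 0, 80/13) → (-23/13, -160/13, 80/13)
T3 shear: y ← y + 1/2·z: (-23/13, -160/13, 80/13) → (-23/13, -120/13, 80/13)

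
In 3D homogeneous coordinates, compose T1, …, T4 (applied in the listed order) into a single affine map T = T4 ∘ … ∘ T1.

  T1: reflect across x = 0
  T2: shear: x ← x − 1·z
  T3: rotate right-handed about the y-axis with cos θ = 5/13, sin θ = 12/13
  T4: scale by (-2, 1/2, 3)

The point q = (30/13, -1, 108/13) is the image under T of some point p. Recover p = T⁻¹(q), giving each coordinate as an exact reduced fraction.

p = (3, -2, 0)

T1 = [-1 0 0 0; 0 1 0 0; 0 0 1 0; 0 0 0 1]
T2·T1 = [-1 0 -1 0; 0 1 0 0; 0 0 1 0; 0 0 0 1]
T3·…·T1 = [-5/13 0 7/13 0; 0 1 0 0; 12/13 0 17/13 0; 0 0 0 1]
T4·…·T1 = [10/13 0 -14/13 0; 0 1/2 0 0; 36/13 0 51/13 0; 0 0 0 1]
det M = 3; M⁻¹ = [17/26 0 7/39 0; 0 2 0 0; -6/13 0 5/39 0; 0 0 0 1]
M⁻¹ · (30/13, -1, 108/13)ᵀ = (3, -2, 0)ᵀ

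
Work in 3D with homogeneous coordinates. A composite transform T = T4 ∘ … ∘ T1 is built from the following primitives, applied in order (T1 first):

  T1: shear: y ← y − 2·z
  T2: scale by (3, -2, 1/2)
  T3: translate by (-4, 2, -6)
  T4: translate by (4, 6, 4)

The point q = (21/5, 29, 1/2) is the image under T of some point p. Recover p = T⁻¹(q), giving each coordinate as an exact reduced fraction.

p = (7/5, -1/2, 5)

T1 = [1 0 0 0; 0 1 -2 0; 0 0 1 0; 0 0 0 1]
T2·T1 = [3 0 0 0; 0 -2 4 0; 0 0 1/2 0; 0 0 0 1]
T3·…·T1 = [3 0 0 -4; 0 -2 4 2; 0 0 1/2 -6; 0 0 0 1]
T4·…·T1 = [3 0 0 0; 0 -2 4 8; 0 0 1/2 -2; 0 0 0 1]
det M = -3; M⁻¹ = [1/3 0 0 0; 0 -1/2 4 12; 0 0 2 4; 0 0 0 1]
M⁻¹ · (21/5, 29, 1/2)ᵀ = (7/5, -1/2, 5)ᵀ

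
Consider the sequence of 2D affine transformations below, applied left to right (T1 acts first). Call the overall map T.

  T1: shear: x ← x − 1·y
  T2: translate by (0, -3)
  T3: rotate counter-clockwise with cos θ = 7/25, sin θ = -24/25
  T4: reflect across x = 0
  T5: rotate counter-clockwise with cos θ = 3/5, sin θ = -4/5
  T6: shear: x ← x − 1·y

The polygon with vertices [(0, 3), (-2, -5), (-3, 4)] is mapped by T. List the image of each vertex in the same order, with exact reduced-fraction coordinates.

T1 shear: x ← x − 1·y: (0, 3) → (-3, 3); (-2, -5) → (3, -5); (-3, 4) → (-7, 4)
T2 translate by (0, -3): (-3, 3) → (-3, 0); (3, -5) → (3, -8); (-7, 4) → (-7, 1)
T3 rotate counter-clockwise with cos θ = 7/25, sin θ = -24/25: (-3, 0) → (-21/25, 72/25); (3, -8) → (-171/25, -128/25); (-7, 1) → (-1, 7)
T4 reflect across x = 0: (-21/25, 72/25) → (21/25, 72/25); (-171/25, -128/25) → (171/25, -128/25); (-1, 7) → (1, 7)
T5 rotate counter-clockwise with cos θ = 3/5, sin θ = -4/5: (21/25, 72/25) → (351/125, 132/125); (171/25, -128/25) → (1/125, -1068/125); (1, 7) → (31/5, 17/5)
T6 shear: x ← x − 1·y: (351/125, 132/125) → (219/125, 132/125); (1/125, -1068/125) → (1069/125, -1068/125); (31/5, 17/5) → (14/5, 17/5)

image vertices: (219/125, 132/125), (1069/125, -1068/125), (14/5, 17/5)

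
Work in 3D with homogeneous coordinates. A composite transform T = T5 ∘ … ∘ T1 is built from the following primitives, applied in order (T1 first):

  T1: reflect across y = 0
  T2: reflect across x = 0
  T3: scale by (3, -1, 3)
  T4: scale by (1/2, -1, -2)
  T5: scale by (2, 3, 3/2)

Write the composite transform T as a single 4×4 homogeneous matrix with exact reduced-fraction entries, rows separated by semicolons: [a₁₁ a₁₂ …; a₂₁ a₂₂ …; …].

T1 = [1 0 0 0; 0 -1 0 0; 0 0 1 0; 0 0 0 1]
T2·T1 = [-1 0 0 0; 0 -1 0 0; 0 0 1 0; 0 0 0 1]
T3·…·T1 = [-3 0 0 0; 0 1 0 0; 0 0 3 0; 0 0 0 1]
T4·…·T1 = [-3/2 0 0 0; 0 -1 0 0; 0 0 -6 0; 0 0 0 1]
T5·…·T1 = [-3 0 0 0; 0 -3 0 0; 0 0 -9 0; 0 0 0 1]

T = [-3 0 0 0; 0 -3 0 0; 0 0 -9 0; 0 0 0 1]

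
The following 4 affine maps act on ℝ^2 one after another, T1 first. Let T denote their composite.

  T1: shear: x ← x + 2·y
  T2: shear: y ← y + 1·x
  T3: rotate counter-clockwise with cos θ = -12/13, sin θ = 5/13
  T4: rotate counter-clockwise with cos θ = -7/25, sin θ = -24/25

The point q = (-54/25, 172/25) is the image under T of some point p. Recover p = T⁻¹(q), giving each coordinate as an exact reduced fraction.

T1 = [1 2 0; 0 1 0; 0 0 1]
T2·T1 = [1 2 0; 1 3 0; 0 0 1]
T3·…·T1 = [-17/13 -3 0; -7/13 -2 0; 0 0 1]
T4·…·T1 = [-49/325 -27/25 0; 457/325 86/25 0; 0 0 1]
det M = 1; M⁻¹ = [86/25 27/25 0; -457/325 -49/325 0; 0 0 1]
M⁻¹ · (-54/25, 172/25)ᵀ = (0, 2)ᵀ

p = (0, 2)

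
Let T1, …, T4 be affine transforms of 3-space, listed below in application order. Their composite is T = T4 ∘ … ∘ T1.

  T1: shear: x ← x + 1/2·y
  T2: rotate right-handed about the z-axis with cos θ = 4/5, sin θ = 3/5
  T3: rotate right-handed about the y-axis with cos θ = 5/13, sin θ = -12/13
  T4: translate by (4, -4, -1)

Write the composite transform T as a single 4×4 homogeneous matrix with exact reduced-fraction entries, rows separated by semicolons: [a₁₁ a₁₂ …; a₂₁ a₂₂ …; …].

T = [4/13 -1/13 -12/13 4; 3/5 11/10 0 -4; 48/65 -12/65 5/13 -1; 0 0 0 1]

T1 = [1 1/2 0 0; 0 1 0 0; 0 0 1 0; 0 0 0 1]
T2·T1 = [4/5 -1/5 0 0; 3/5 11/10 0 0; 0 0 1 0; 0 0 0 1]
T3·…·T1 = [4/13 -1/13 -12/13 0; 3/5 11/10 0 0; 48/65 -12/65 5/13 0; 0 0 0 1]
T4·…·T1 = [4/13 -1/13 -12/13 4; 3/5 11/10 0 -4; 48/65 -12/65 5/13 -1; 0 0 0 1]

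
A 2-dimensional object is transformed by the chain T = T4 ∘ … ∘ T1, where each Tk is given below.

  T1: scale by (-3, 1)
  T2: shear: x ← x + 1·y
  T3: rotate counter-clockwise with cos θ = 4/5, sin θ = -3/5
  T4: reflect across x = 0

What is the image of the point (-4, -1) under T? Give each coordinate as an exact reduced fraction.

T(p) = (-41/5, -37/5)

T1 scale by (-3, 1): (-4, -1) → (12, -1)
T2 shear: x ← x + 1·y: (12, -1) → (11, -1)
T3 rotate counter-clockwise with cos θ = 4/5, sin θ = -3/5: (11, -1) → (41/5, -37/5)
T4 reflect across x = 0: (41/5, -37/5) → (-41/5, -37/5)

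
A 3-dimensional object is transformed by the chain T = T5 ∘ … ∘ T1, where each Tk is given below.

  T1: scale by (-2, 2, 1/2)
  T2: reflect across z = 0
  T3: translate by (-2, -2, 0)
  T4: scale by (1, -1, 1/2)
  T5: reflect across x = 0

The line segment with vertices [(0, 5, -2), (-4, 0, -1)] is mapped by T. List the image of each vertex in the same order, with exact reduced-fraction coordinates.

image vertices: (2, -8, 1/2), (-6, 2, 1/4)

T1 scale by (-2, 2, 1/2): (0, 5, -2) → (0, 10, -1); (-4, 0, -1) → (8, 0, -1/2)
T2 reflect across z = 0: (0, 10, -1) → (0, 10, 1); (8, 0, -1/2) → (8, 0, 1/2)
T3 translate by (-2, -2, 0): (0, 10, 1) → (-2, 8, 1); (8, 0, 1/2) → (6, -2, 1/2)
T4 scale by (1, -1, 1/2): (-2, 8, 1) → (-2, -8, 1/2); (6, -2, 1/2) → (6, 2, 1/4)
T5 reflect across x = 0: (-2, -8, 1/2) → (2, -8, 1/2); (6, 2, 1/4) → (-6, 2, 1/4)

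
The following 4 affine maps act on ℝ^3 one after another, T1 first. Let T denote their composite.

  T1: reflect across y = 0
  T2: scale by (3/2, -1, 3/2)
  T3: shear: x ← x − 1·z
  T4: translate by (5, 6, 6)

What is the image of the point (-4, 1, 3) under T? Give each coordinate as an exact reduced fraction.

T1 reflect across y = 0: (-4, 1, 3) → (-4, -1, 3)
T2 scale by (3/2, -1, 3/2): (-4, -1, 3) → (-6, 1, 9/2)
T3 shear: x ← x − 1·z: (-6, 1, 9/2) → (-21/2, 1, 9/2)
T4 translate by (5, 6, 6): (-21/2, 1, 9/2) → (-11/2, 7, 21/2)

T(p) = (-11/2, 7, 21/2)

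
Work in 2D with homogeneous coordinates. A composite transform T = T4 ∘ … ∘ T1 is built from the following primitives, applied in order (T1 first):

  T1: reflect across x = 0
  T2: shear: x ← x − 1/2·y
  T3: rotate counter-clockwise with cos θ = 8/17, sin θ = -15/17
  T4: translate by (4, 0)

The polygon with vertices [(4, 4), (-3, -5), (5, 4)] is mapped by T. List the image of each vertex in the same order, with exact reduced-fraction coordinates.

image vertices: (80/17, 122/17), (37/17, -245/34), (72/17, 137/17)

T1 reflect across x = 0: (4, 4) → (-4, 4); (-3, -5) → (3, -5); (5, 4) → (-5, 4)
T2 shear: x ← x − 1/2·y: (-4, 4) → (-6, 4); (3, -5) → (11/2, -5); (-5, 4) → (-7, 4)
T3 rotate counter-clockwise with cos θ = 8/17, sin θ = -15/17: (-6, 4) → (12/17, 122/17); (11/2, -5) → (-31/17, -245/34); (-7, 4) → (4/17, 137/17)
T4 translate by (4, 0): (12/17, 122/17) → (80/17, 122/17); (-31/17, -245/34) → (37/17, -245/34); (4/17, 137/17) → (72/17, 137/17)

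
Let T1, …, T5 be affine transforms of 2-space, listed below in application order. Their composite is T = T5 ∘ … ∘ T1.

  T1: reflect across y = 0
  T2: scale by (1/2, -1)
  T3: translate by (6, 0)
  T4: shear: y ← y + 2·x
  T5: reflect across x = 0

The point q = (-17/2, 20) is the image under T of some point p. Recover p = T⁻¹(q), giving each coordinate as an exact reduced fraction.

T1 = [1 0 0; 0 -1 0; 0 0 1]
T2·T1 = [1/2 0 0; 0 1 0; 0 0 1]
T3·…·T1 = [1/2 0 6; 0 1 0; 0 0 1]
T4·…·T1 = [1/2 0 6; 1 1 12; 0 0 1]
T5·…·T1 = [-1/2 0 -6; 1 1 12; 0 0 1]
det M = -1/2; M⁻¹ = [-2 0 -12; 2 1 0; 0 0 1]
M⁻¹ · (-17/2, 20)ᵀ = (5, 3)ᵀ

p = (5, 3)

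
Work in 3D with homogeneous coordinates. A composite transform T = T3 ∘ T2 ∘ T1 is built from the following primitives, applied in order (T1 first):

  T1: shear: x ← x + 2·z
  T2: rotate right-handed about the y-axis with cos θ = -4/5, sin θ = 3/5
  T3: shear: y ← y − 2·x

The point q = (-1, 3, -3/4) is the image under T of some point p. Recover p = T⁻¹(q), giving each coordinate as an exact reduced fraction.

p = (5/4, 1, 0)

T1 = [1 0 2 0; 0 1 0 0; 0 0 1 0; 0 0 0 1]
T2·T1 = [-4/5 0 -1 0; 0 1 0 0; -3/5 0 -2 0; 0 0 0 1]
T3·…·T1 = [-4/5 0 -1 0; 8/5 1 2 0; -3/5 0 -2 0; 0 0 0 1]
det M = 1; M⁻¹ = [-2 0 1 0; 2 1 0 0; 3/5 0 -4/5 0; 0 0 0 1]
M⁻¹ · (-1, 3, -3/4)ᵀ = (5/4, 1, 0)ᵀ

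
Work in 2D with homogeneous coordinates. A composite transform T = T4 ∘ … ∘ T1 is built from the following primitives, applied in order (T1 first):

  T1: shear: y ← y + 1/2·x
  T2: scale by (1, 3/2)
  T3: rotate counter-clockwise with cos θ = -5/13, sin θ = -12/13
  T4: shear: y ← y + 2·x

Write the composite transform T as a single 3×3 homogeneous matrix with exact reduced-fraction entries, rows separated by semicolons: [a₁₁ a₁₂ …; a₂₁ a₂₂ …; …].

T1 = [1 0 0; 1/2 1 0; 0 0 1]
T2·T1 = [1 0 0; 3/4 3/2 0; 0 0 1]
T3·…·T1 = [4/13 18/13 0; -63/52 -15/26 0; 0 0 1]
T4·…·T1 = [4/13 18/13 0; -31/52 57/26 0; 0 0 1]

T = [4/13 18/13 0; -31/52 57/26 0; 0 0 1]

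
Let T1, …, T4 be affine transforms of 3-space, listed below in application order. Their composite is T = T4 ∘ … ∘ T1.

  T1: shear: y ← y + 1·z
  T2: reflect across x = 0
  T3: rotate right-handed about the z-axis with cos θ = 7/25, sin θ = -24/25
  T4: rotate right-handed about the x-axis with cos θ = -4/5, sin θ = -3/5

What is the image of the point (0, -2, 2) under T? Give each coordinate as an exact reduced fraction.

T(p) = (0, 6/5, -8/5)

T1 shear: y ← y + 1·z: (0, -2, 2) → (0, 0, 2)
T2 reflect across x = 0: (0, 0, 2) → (0, 0, 2)
T3 rotate right-handed about the z-axis with cos θ = 7/25, sin θ = -24/25: (0, 0, 2) → (0, 0, 2)
T4 rotate right-handed about the x-axis with cos θ = -4/5, sin θ = -3/5: (0, 0, 2) → (0, 6/5, -8/5)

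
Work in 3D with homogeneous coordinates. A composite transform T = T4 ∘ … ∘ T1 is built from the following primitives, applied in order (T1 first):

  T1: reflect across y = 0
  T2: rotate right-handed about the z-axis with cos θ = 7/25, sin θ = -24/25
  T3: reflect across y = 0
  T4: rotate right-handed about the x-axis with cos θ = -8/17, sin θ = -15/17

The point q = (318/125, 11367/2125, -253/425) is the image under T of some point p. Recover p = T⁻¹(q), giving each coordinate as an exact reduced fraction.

p = (-6/5, -3, 5)

T1 = [1 0 0 0; 0 -1 0 0; 0 0 1 0; 0 0 0 1]
T2·T1 = [7/25 -24/25 0 0; -24/25 -7/25 0 0; 0 0 1 0; 0 0 0 1]
T3·…·T1 = [7/25 -24/25 0 0; 24/25 7/25 0 0; 0 0 1 0; 0 0 0 1]
T4·…·T1 = [7/25 -24/25 0 0; -192/425 -56/425 15/17 0; -72/85 -21/85 -8/17 0; 0 0 0 1]
det M = 1; M⁻¹ = [7/25 -192/425 -72/85 0; -24/25 -56/425 -21/85 0; 0 15/17 -8/17 0; 0 0 0 1]
M⁻¹ · (318/125, 11367/2125, -253/425)ᵀ = (-6/5, -3, 5)ᵀ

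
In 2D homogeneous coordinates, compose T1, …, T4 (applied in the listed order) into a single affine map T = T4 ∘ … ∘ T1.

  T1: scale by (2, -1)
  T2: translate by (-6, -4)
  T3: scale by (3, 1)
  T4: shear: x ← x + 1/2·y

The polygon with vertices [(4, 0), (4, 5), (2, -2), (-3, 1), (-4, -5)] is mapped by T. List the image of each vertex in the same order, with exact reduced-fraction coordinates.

image vertices: (4, -4), (3/2, -9), (-7, -2), (-77/2, -5), (-83/2, 1)

T1 scale by (2, -1): (4, 0) → (8, 0); (4, 5) → (8, -5); (2, -2) → (4, 2); (-3, 1) → (-6, -1); (-4, -5) → (-8, 5)
T2 translate by (-6, -4): (8, 0) → (2, -4); (8, -5) → (2, -9); (4, 2) → (-2, -2); (-6, -1) → (-12, -5); (-8, 5) → (-14, 1)
T3 scale by (3, 1): (2, -4) → (6, -4); (2, -9) → (6, -9); (-2, -2) → (-6, -2); (-12, -5) → (-36, -5); (-14, 1) → (-42, 1)
T4 shear: x ← x + 1/2·y: (6, -4) → (4, -4); (6, -9) → (3/2, -9); (-6, -2) → (-7, -2); (-36, -5) → (-77/2, -5); (-42, 1) → (-83/2, 1)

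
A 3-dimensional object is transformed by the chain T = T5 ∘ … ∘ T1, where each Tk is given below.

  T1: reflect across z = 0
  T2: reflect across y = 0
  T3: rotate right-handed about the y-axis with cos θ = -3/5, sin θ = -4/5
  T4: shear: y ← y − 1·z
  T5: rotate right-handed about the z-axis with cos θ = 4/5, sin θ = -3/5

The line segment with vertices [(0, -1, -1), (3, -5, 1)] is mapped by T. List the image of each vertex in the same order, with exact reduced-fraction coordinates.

T1 reflect across z = 0: (0, -1, -1) → (0, -1, 1); (3, -5, 1) → (3, -5, -1)
T2 reflect across y = 0: (0, -1, 1) → (0, 1, 1); (3, -5, -1) → (3, 5, -1)
T3 rotate right-handed about the y-axis with cos θ = -3/5, sin θ = -4/5: (0, 1, 1) → (-4/5, 1, -3/5); (3, 5, -1) → (-1, 5, 3)
T4 shear: y ← y − 1·z: (-4/5, 1, -3/5) → (-4/5, 8/5, -3/5); (-1, 5, 3) → (-1, 2, 3)
T5 rotate right-handed about the z-axis with cos θ = 4/5, sin θ = -3/5: (-4/5, 8/5, -3/5) → (8/25, 44/25, -3/5); (-1, 2, 3) → (2/5, 11/5, 3)

image vertices: (8/25, 44/25, -3/5), (2/5, 11/5, 3)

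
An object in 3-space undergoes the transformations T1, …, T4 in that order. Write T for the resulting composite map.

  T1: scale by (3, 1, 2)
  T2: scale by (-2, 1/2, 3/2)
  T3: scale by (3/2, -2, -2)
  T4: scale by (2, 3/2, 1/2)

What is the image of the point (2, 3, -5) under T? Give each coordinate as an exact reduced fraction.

T(p) = (-36, -9/2, 15)

T1 scale by (3, 1, 2): (2, 3, -5) → (6, 3, -10)
T2 scale by (-2, 1/2, 3/2): (6, 3, -10) → (-12, 3/2, -15)
T3 scale by (3/2, -2, -2): (-12, 3/2, -15) → (-18, -3, 30)
T4 scale by (2, 3/2, 1/2): (-18, -3, 30) → (-36, -9/2, 15)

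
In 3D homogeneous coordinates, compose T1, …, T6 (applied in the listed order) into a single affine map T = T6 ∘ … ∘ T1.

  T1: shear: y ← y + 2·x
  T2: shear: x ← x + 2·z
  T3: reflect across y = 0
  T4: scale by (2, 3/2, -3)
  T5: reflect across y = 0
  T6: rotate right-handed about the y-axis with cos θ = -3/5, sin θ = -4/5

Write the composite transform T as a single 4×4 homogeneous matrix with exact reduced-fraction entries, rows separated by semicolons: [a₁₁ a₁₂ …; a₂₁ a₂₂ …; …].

T = [-6/5 0 0 0; 3 3/2 0 0; 8/5 0 5 0; 0 0 0 1]

T1 = [1 0 0 0; 2 1 0 0; 0 0 1 0; 0 0 0 1]
T2·T1 = [1 0 2 0; 2 1 0 0; 0 0 1 0; 0 0 0 1]
T3·…·T1 = [1 0 2 0; -2 -1 0 0; 0 0 1 0; 0 0 0 1]
T4·…·T1 = [2 0 4 0; -3 -3/2 0 0; 0 0 -3 0; 0 0 0 1]
T5·…·T1 = [2 0 4 0; 3 3/2 0 0; 0 0 -3 0; 0 0 0 1]
T6·…·T1 = [-6/5 0 0 0; 3 3/2 0 0; 8/5 0 5 0; 0 0 0 1]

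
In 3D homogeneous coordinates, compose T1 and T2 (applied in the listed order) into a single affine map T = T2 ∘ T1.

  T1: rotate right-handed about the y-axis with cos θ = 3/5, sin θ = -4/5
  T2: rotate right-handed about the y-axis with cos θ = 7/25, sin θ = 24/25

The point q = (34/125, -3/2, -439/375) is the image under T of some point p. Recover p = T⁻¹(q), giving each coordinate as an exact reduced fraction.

p = (2/3, -3/2, -1)

T1 = [3/5 0 -4/5 0; 0 1 0 0; 4/5 0 3/5 0; 0 0 0 1]
T2·T1 = [117/125 0 44/125 0; 0 1 0 0; -44/125 0 117/125 0; 0 0 0 1]
det M = 1; M⁻¹ = [117/125 0 -44/125 0; 0 1 0 0; 44/125 0 117/125 0; 0 0 0 1]
M⁻¹ · (34/125, -3/2, -439/375)ᵀ = (2/3, -3/2, -1)ᵀ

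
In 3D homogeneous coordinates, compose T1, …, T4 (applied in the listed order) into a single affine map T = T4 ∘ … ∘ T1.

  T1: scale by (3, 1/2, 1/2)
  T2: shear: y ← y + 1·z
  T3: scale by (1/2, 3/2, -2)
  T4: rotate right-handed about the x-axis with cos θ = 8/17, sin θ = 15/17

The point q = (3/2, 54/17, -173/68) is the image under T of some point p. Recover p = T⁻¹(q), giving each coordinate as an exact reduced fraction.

p = (1, -5, 4)

T1 = [3 0 0 0; 0 1/2 0 0; 0 0 1/2 0; 0 0 0 1]
T2·T1 = [3 0 0 0; 0 1/2 1/2 0; 0 0 1/2 0; 0 0 0 1]
T3·…·T1 = [3/2 0 0 0; 0 3/4 3/4 0; 0 0 -1 0; 0 0 0 1]
T4·…·T1 = [3/2 0 0 0; 0 6/17 21/17 0; 0 45/68 13/68 0; 0 0 0 1]
det M = -9/8; M⁻¹ = [2/3 0 0 0; 0 -13/51 28/17 0; 0 15/17 -8/17 0; 0 0 0 1]
M⁻¹ · (3/2, 54/17, -173/68)ᵀ = (1, -5, 4)ᵀ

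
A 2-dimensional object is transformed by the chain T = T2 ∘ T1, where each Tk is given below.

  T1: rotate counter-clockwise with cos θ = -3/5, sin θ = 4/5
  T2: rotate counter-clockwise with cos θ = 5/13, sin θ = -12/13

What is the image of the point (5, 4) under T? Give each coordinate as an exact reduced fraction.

T(p) = (-59/65, 412/65)

T1 rotate counter-clockwise with cos θ = -3/5, sin θ = 4/5: (5, 4) → (-31/5, 8/5)
T2 rotate counter-clockwise with cos θ = 5/13, sin θ = -12/13: (-31/5, 8/5) → (-59/65, 412/65)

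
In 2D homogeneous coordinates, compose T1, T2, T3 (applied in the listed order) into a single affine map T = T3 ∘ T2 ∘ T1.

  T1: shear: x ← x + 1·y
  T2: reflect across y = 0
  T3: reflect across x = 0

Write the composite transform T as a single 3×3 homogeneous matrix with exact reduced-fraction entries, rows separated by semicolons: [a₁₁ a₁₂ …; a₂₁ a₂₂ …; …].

T = [-1 -1 0; 0 -1 0; 0 0 1]

T1 = [1 1 0; 0 1 0; 0 0 1]
T2·T1 = [1 1 0; 0 -1 0; 0 0 1]
T3·…·T1 = [-1 -1 0; 0 -1 0; 0 0 1]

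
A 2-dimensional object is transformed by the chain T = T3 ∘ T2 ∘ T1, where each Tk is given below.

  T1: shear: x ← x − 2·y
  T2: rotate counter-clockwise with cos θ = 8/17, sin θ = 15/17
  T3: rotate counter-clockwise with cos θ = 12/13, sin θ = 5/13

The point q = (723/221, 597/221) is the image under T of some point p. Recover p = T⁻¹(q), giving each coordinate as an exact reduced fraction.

p = (-3, -3)

T1 = [1 -2 0; 0 1 0; 0 0 1]
T2·T1 = [8/17 -31/17 0; 15/17 -22/17 0; 0 0 1]
T3·…·T1 = [21/221 -262/221 0; 220/221 -419/221 0; 0 0 1]
det M = 1; M⁻¹ = [-419/221 262/221 0; -220/221 21/221 0; 0 0 1]
M⁻¹ · (723/221, 597/221)ᵀ = (-3, -3)ᵀ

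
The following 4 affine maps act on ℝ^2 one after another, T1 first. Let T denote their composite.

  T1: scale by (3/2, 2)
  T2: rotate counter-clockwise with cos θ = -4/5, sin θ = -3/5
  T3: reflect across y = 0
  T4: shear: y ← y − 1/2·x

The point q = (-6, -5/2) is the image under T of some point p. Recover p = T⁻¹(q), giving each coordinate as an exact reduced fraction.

T1 = [3/2 0 0; 0 2 0; 0 0 1]
T2·T1 = [-6/5 6/5 0; -9/10 -8/5 0; 0 0 1]
T3·…·T1 = [-6/5 6/5 0; 9/10 8/5 0; 0 0 1]
T4·…·T1 = [-6/5 6/5 0; 3/2 1 0; 0 0 1]
det M = -3; M⁻¹ = [-1/3 2/5 0; 1/2 2/5 0; 0 0 1]
M⁻¹ · (-6, -5/2)ᵀ = (1, -4)ᵀ

p = (1, -4)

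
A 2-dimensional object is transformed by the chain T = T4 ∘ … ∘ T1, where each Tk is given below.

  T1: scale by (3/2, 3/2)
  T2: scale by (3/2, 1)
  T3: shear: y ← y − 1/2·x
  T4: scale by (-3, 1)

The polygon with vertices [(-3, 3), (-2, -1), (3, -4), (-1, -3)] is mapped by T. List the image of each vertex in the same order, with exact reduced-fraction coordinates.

T1 scale by (3/2, 3/2): (-3, 3) → (-9/2, 9/2); (-2, -1) → (-3, -3/2); (3, -4) → (9/2, -6); (-1, -3) → (-3/2, -9/2)
T2 scale by (3/2, 1): (-9/2, 9/2) → (-27/4, 9/2); (-3, -3/2) → (-9/2, -3/2); (9/2, -6) → (27/4, -6); (-3/2, -9/2) → (-9/4, -9/2)
T3 shear: y ← y − 1/2·x: (-27/4, 9/2) → (-27/4, 63/8); (-9/2, -3/2) → (-9/2, 3/4); (27/4, -6) → (27/4, -75/8); (-9/4, -9/2) → (-9/4, -27/8)
T4 scale by (-3, 1): (-27/4, 63/8) → (81/4, 63/8); (-9/2, 3/4) → (27/2, 3/4); (27/4, -75/8) → (-81/4, -75/8); (-9/4, -27/8) → (27/4, -27/8)

image vertices: (81/4, 63/8), (27/2, 3/4), (-81/4, -75/8), (27/4, -27/8)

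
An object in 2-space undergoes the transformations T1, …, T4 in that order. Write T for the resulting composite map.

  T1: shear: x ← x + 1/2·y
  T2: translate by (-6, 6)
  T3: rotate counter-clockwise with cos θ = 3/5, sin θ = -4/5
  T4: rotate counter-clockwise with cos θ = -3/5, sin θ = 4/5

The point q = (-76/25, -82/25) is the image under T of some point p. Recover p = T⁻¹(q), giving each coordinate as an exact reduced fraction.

T1 = [1 1/2 0; 0 1 0; 0 0 1]
T2·T1 = [1 1/2 -6; 0 1 6; 0 0 1]
T3·…·T1 = [3/5 11/10 6/5; -4/5 1/5 42/5; 0 0 1]
T4·…·T1 = [7/25 -41/50 -186/25; 24/25 19/25 -102/25; 0 0 1]
det M = 1; M⁻¹ = [19/25 41/50 9; -24/25 7/25 -6; 0 0 1]
M⁻¹ · (-76/25, -82/25)ᵀ = (4, -4)ᵀ

p = (4, -4)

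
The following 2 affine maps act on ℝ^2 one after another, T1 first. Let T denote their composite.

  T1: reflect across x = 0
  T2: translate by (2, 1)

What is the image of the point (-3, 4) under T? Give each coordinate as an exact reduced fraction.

T1 reflect across x = 0: (-3, 4) → (3, 4)
T2 translate by (2, 1): (3, 4) → (5, 5)

T(p) = (5, 5)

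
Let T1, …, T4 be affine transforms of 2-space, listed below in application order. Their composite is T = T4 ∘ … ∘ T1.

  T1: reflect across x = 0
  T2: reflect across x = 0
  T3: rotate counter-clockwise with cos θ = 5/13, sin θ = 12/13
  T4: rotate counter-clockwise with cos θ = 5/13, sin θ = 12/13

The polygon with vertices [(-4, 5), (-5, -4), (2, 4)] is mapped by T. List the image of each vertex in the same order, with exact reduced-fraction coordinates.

T1 reflect across x = 0: (-4, 5) → (4, 5); (-5, -4) → (5, -4); (2, 4) → (-2, 4)
T2 reflect across x = 0: (4, 5) → (-4, 5); (5, -4) → (-5, -4); (-2, 4) → (2, 4)
T3 rotate counter-clockwise with cos θ = 5/13, sin θ = 12/13: (-4, 5) → (-80/13, -23/13); (-5, -4) → (23/13, -80/13); (2, 4) → (-38/13, 44/13)
T4 rotate counter-clockwise with cos θ = 5/13, sin θ = 12/13: (-80/13, -23/13) → (-124/169, -1075/169); (23/13, -80/13) → (1075/169, -124/169); (-38/13, 44/13) → (-718/169, -236/169)

image vertices: (-124/169, -1075/169), (1075/169, -124/169), (-718/169, -236/169)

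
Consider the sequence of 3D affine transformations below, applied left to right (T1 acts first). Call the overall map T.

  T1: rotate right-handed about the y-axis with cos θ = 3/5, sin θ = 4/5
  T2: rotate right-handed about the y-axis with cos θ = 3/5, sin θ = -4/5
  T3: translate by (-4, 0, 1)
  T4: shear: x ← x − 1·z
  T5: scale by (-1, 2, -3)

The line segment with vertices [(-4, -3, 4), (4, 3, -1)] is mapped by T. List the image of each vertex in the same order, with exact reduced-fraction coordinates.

T1 rotate right-handed about the y-axis with cos θ = 3/5, sin θ = 4/5: (-4, -3, 4) → (4/5, -3, 28/5); (4, 3, -1) → (8/5, 3, -19/5)
T2 rotate right-handed about the y-axis with cos θ = 3/5, sin θ = -4/5: (4/5, -3, 28/5) → (-4, -3, 4); (8/5, 3, -19/5) → (4, 3, -1)
T3 translate by (-4, 0, 1): (-4, -3, 4) → (-8, -3, 5); (4, 3, -1) → (0, 3, 0)
T4 shear: x ← x − 1·z: (-8, -3, 5) → (-13, -3, 5); (0, 3, 0) → (0, 3, 0)
T5 scale by (-1, 2, -3): (-13, -3, 5) → (13, -6, -15); (0, 3, 0) → (0, 6, 0)

image vertices: (13, -6, -15), (0, 6, 0)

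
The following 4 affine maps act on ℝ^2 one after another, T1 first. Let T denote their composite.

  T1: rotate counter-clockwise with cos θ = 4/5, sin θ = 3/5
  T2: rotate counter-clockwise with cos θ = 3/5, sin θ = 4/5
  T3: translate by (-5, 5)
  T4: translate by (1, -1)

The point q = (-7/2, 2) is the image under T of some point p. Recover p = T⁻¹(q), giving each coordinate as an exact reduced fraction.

p = (-2, -1/2)

T1 = [4/5 -3/5 0; 3/5 4/5 0; 0 0 1]
T2·T1 = [0 -1 0; 1 0 0; 0 0 1]
T3·…·T1 = [0 -1 -5; 1 0 5; 0 0 1]
T4·…·T1 = [0 -1 -4; 1 0 4; 0 0 1]
det M = 1; M⁻¹ = [0 1 -4; -1 0 -4; 0 0 1]
M⁻¹ · (-7/2, 2)ᵀ = (-2, -1/2)ᵀ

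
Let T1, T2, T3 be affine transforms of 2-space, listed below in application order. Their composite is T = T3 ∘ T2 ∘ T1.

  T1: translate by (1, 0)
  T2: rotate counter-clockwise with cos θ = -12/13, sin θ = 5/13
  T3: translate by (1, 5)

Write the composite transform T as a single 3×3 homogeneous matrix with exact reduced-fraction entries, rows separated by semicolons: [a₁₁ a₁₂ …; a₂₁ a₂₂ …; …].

T1 = [1 0 1; 0 1 0; 0 0 1]
T2·T1 = [-12/13 -5/13 -12/13; 5/13 -12/13 5/13; 0 0 1]
T3·…·T1 = [-12/13 -5/13 1/13; 5/13 -12/13 70/13; 0 0 1]

T = [-12/13 -5/13 1/13; 5/13 -12/13 70/13; 0 0 1]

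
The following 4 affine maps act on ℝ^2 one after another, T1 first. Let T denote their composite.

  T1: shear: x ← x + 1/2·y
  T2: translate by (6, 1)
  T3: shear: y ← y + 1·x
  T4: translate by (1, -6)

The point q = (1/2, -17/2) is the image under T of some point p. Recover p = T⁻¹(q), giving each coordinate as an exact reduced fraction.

p = (-5, -3)

T1 = [1 1/2 0; 0 1 0; 0 0 1]
T2·T1 = [1 1/2 6; 0 1 1; 0 0 1]
T3·…·T1 = [1 1/2 6; 1 3/2 7; 0 0 1]
T4·…·T1 = [1 1/2 7; 1 3/2 1; 0 0 1]
det M = 1; M⁻¹ = [3/2 -1/2 -10; -1 1 6; 0 0 1]
M⁻¹ · (1/2, -17/2)ᵀ = (-5, -3)ᵀ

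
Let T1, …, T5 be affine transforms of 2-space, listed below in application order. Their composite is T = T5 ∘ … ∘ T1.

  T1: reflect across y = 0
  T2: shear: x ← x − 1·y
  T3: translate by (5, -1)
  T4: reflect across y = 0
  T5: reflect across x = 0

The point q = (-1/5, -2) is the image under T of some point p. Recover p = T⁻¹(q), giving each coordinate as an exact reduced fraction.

p = (-9/5, -3)

T1 = [1 0 0; 0 -1 0; 0 0 1]
T2·T1 = [1 1 0; 0 -1 0; 0 0 1]
T3·…·T1 = [1 1 5; 0 -1 -1; 0 0 1]
T4·…·T1 = [1 1 5; 0 1 1; 0 0 1]
T5·…·T1 = [-1 -1 -5; 0 1 1; 0 0 1]
det M = -1; M⁻¹ = [-1 -1 -4; 0 1 -1; 0 0 1]
M⁻¹ · (-1/5, -2)ᵀ = (-9/5, -3)ᵀ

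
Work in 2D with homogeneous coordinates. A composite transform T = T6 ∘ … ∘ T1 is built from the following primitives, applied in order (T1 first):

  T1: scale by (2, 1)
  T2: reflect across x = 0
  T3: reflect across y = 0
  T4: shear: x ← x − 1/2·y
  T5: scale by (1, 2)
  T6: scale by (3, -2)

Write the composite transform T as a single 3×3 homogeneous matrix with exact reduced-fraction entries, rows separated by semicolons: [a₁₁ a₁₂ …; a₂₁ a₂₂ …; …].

T = [-6 3/2 0; 0 4 0; 0 0 1]

T1 = [2 0 0; 0 1 0; 0 0 1]
T2·T1 = [-2 0 0; 0 1 0; 0 0 1]
T3·…·T1 = [-2 0 0; 0 -1 0; 0 0 1]
T4·…·T1 = [-2 1/2 0; 0 -1 0; 0 0 1]
T5·…·T1 = [-2 1/2 0; 0 -2 0; 0 0 1]
T6·…·T1 = [-6 3/2 0; 0 4 0; 0 0 1]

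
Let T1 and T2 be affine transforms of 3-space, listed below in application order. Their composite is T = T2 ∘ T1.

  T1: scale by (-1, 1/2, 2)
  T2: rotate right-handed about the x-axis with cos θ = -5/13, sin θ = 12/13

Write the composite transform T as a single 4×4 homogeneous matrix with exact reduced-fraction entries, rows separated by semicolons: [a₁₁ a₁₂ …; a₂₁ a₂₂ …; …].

T = [-1 0 0 0; 0 -5/26 -24/13 0; 0 6/13 -10/13 0; 0 0 0 1]

T1 = [-1 0 0 0; 0 1/2 0 0; 0 0 2 0; 0 0 0 1]
T2·T1 = [-1 0 0 0; 0 -5/26 -24/13 0; 0 6/13 -10/13 0; 0 0 0 1]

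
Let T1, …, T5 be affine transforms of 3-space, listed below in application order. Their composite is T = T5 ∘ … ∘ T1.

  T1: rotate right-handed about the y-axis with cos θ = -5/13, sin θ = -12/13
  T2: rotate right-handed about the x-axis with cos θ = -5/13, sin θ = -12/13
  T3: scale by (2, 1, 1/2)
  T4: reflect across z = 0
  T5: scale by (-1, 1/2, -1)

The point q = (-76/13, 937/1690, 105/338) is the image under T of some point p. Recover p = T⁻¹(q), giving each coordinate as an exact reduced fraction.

p = (-2/5, -1, -3)

T1 = [-5/13 0 -12/13 0; 0 1 0 0; 12/13 0 -5/13 0; 0 0 0 1]
T2·T1 = [-5/13 0 -12/13 0; 144/169 -5/13 -60/169 0; -60/169 -12/13 25/169 0; 0 0 0 1]
T3·…·T1 = [-10/13 0 -24/13 0; 144/169 -5/13 -60/169 0; -30/169 -6/13 25/338 0; 0 0 0 1]
T4·…·T1 = [-10/13 0 -24/13 0; 144/169 -5/13 -60/169 0; 30/169 6/13 -25/338 0; 0 0 0 1]
T5·…·T1 = [10/13 0 24/13 0; 72/169 -5/26 -30/169 0; -30/169 -6/13 25/338 0; 0 0 0 1]
det M = -1/2; M⁻¹ = [5/26 288/169 -120/169 0; 0 -10/13 -24/13 0; 6/13 -120/169 50/169 0; 0 0 0 1]
M⁻¹ · (-76/13, 937/1690, 105/338)ᵀ = (-2/5, -1, -3)ᵀ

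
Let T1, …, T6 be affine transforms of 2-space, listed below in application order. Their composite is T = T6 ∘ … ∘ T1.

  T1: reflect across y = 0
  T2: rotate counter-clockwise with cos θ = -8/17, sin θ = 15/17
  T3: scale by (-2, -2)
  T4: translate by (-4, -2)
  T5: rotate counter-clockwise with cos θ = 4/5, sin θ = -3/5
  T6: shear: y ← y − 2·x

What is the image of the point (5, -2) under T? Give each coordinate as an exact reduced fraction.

T1 reflect across y = 0: (5, -2) → (5, 2)
T2 rotate counter-clockwise with cos θ = -8/17, sin θ = 15/17: (5, 2) → (-70/17, 59/17)
T3 scale by (-2, -2): (-70/17, 59/17) → (140/17, -118/17)
T4 translate by (-4, -2): (140/17, -118/17) → (72/17, -152/17)
T5 rotate counter-clockwise with cos θ = 4/5, sin θ = -3/5: (72/17, -152/17) → (-168/85, -824/85)
T6 shear: y ← y − 2·x: (-168/85, -824/85) → (-168/85, -488/85)

T(p) = (-168/85, -488/85)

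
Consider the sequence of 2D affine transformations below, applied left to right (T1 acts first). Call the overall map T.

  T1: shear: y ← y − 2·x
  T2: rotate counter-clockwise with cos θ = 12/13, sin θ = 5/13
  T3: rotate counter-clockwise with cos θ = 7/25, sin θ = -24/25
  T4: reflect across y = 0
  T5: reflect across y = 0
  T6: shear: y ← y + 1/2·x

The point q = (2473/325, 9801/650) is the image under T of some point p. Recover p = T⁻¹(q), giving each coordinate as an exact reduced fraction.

p = (-4, 5)

T1 = [1 0 0; -2 1 0; 0 0 1]
T2·T1 = [22/13 -5/13 0; -19/13 12/13 0; 0 0 1]
T3·…·T1 = [-302/325 253/325 0; -661/325 204/325 0; 0 0 1]
T4·…·T1 = [-302/325 253/325 0; 661/325 -204/325 0; 0 0 1]
T5·…·T1 = [-302/325 253/325 0; -661/325 204/325 0; 0 0 1]
T6·…·T1 = [-302/325 253/325 0; -812/325 661/650 0; 0 0 1]
det M = 1; M⁻¹ = [661/650 -253/325 0; 812/325 -302/325 0; 0 0 1]
M⁻¹ · (2473/325, 9801/650)ᵀ = (-4, 5)ᵀ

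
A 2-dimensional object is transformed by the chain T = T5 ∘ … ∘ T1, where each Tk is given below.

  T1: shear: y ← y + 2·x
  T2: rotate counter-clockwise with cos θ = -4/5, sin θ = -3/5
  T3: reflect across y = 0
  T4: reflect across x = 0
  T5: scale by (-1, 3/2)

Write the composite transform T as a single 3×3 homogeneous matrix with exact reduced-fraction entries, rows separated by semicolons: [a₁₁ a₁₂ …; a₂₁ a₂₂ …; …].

T = [2/5 3/5 0; 33/10 6/5 0; 0 0 1]

T1 = [1 0 0; 2 1 0; 0 0 1]
T2·T1 = [2/5 3/5 0; -11/5 -4/5 0; 0 0 1]
T3·…·T1 = [2/5 3/5 0; 11/5 4/5 0; 0 0 1]
T4·…·T1 = [-2/5 -3/5 0; 11/5 4/5 0; 0 0 1]
T5·…·T1 = [2/5 3/5 0; 33/10 6/5 0; 0 0 1]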